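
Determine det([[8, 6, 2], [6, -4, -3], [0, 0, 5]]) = (1)*(8)*det([[-4, -3], [0, 5]]) + (-1)*(6)*det([[6, -3], [0, 5]]) + (1)*(2)*det([[6, -4], [0, 0]])
= -160 + -180 + 0
= -340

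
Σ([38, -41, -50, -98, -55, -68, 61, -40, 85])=38 + (-41) + (-50) + (-98) + (-55) + (-68) + 61 + (-40) + 85
= -168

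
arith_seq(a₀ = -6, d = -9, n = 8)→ a_0 = -6 + 0*-9 = -6
a_1 = -6 + 1*-9 = -15
a_2 = -6 + 2*-9 = -24
...
= [-6, -15, -24, -33, -42, -51, -60, -69]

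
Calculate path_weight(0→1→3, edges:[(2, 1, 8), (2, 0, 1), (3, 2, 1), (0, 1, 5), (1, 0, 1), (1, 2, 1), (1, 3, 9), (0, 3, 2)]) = 14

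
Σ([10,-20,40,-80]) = 10 + -20 + 40 + -80
= -50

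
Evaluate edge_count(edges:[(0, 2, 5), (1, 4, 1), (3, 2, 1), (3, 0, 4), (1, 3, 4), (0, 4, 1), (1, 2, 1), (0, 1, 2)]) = 8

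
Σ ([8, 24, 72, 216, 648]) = 8 + 24 + 72 + 216 + 648
= 968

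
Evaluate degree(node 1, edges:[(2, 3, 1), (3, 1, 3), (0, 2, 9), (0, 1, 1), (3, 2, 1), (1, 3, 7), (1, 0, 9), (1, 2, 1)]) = incident: (3,1), (0,1), (1,3), (1,0), (1,2)
= 5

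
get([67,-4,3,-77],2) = 3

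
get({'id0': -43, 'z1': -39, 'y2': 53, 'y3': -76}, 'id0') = -43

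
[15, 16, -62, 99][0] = 15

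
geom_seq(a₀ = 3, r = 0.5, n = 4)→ [3.0, 1.5, 0.75, 0.375]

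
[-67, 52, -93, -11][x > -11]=keep x where x > -11: -67✗, 52✓, -93✗, -11✗
= [52]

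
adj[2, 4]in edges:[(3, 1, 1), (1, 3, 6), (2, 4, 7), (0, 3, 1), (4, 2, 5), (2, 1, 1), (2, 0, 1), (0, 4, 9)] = 7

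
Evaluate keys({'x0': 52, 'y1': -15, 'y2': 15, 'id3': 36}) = ['x0', 'y1', 'y2', 'id3']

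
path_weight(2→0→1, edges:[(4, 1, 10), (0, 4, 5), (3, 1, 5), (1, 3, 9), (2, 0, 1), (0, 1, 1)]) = w(2→0)=1 + w(0→1)=1
= 2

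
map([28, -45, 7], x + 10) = 28+10=38, -45+10=-35, 7+10=17
= [38, -35, 17]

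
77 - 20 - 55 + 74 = 76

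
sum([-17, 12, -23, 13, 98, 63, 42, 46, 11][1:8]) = 251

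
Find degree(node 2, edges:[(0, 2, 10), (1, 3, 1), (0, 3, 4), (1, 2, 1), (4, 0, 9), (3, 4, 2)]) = 2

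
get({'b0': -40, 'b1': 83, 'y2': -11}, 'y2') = -11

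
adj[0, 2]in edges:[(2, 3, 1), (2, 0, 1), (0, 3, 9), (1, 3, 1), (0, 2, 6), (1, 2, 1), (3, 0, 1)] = 6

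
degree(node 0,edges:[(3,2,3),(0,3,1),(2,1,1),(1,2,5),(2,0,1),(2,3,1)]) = 2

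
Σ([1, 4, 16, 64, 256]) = 341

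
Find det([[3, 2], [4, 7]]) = (3)*(7) - (2)*(4)
= 13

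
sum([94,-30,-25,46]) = 94 + (-30) + (-25) + 46
= 85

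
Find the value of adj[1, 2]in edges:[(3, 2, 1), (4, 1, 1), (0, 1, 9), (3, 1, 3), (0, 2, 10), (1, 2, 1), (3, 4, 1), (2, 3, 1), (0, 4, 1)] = 1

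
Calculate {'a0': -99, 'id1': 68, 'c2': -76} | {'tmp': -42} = {'a0': -99, 'id1': 68, 'c2': -76, 'tmp': -42}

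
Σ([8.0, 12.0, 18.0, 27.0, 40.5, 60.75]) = 8.0 + 12.0 + 18.0 + 27.0 + 40.5 + 60.75
= 166.25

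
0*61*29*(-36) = 0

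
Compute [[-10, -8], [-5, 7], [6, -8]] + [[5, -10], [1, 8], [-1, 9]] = [[-5, -18], [-4, 15], [5, 1]]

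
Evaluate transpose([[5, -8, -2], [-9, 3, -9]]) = [[5, -9], [-8, 3], [-2, -9]]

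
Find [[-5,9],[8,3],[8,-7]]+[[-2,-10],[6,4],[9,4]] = [[-7, -1], [14, 7], [17, -3]]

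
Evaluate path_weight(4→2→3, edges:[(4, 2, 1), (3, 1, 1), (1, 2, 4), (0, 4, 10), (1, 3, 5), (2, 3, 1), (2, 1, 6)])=w(4→2)=1 + w(2→3)=1
= 2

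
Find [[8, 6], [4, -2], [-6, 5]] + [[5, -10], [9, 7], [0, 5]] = [[13, -4], [13, 5], [-6, 10]]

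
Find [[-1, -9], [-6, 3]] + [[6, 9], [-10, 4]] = [[5, 0], [-16, 7]]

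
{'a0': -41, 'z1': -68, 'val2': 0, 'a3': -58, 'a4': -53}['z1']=-68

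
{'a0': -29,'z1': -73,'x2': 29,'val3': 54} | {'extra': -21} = {'a0': -29, 'z1': -73, 'x2': 29, 'val3': 54, 'extra': -21}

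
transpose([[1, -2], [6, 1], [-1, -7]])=[[1, 6, -1], [-2, 1, -7]]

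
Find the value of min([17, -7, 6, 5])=-7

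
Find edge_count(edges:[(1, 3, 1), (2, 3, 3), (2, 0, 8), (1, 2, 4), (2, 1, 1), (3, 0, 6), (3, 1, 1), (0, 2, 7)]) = 8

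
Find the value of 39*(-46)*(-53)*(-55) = -5229510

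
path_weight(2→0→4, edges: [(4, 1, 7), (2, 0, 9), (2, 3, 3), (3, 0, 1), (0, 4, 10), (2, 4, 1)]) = w(2→0)=9 + w(0→4)=10
= 19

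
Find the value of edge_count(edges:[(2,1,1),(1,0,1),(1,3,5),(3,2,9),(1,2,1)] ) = 5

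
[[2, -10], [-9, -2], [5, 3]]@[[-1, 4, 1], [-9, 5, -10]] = C[0][0] = (2)*(-1) + (-10)*(-9) = 88
C[0][1] = (2)*(4) + (-10)*(5) = -42
C[0][2] = (2)*(1) + (-10)*(-10) = 102
C[1][0] = (-9)*(-1) + (-2)*(-9) = 27
C[1][1] = (-9)*(4) + (-2)*(5) = -46
C[1][2] = (-9)*(1) + (-2)*(-10) = 11
... (3 more cells)
= [[88, -42, 102], [27, -46, 11], [-32, 35, -25]]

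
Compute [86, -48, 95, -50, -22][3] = -50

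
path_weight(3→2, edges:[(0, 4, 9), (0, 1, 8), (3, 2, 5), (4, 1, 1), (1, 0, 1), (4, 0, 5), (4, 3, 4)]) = w(3→2)=5
= 5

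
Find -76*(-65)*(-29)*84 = -12033840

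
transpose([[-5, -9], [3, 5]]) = [[-5, 3], [-9, 5]]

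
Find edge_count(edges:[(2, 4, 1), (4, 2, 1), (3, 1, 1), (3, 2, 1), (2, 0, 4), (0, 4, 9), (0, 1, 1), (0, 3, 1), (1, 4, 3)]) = 9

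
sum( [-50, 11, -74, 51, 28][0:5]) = slice → [-50, 11, -74, 51, 28]
(-50) + 11 + (-74) + 51 + 28
= -34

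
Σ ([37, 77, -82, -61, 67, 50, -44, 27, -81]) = -10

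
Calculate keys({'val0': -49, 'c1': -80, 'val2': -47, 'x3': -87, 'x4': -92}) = ['val0', 'c1', 'val2', 'x3', 'x4']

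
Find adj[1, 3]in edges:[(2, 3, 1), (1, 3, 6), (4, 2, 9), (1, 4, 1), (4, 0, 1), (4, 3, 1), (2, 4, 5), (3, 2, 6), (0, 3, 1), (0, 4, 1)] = 6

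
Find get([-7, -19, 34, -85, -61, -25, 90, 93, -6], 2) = 34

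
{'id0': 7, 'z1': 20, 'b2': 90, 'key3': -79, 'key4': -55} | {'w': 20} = {'id0': 7, 'z1': 20, 'b2': 90, 'key3': -79, 'key4': -55, 'w': 20}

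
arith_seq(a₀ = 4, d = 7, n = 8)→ a_0 = 4 + 0*7 = 4
a_1 = 4 + 1*7 = 11
a_2 = 4 + 2*7 = 18
...
= [4, 11, 18, 25, 32, 39, 46, 53]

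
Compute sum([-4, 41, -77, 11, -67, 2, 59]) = (-4) + 41 + (-77) + 11 + (-67) + 2 + 59
= -35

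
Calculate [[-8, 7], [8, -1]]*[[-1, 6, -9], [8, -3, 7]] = [[64, -69, 121], [-16, 51, -79]]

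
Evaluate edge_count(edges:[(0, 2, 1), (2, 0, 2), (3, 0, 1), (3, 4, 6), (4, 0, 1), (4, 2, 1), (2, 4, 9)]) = 7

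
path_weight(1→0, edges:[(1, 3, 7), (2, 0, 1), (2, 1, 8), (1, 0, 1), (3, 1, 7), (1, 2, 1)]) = w(1→0)=1
= 1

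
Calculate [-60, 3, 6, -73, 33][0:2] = [-60, 3]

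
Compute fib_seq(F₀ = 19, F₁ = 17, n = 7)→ [19, 17, 36, 53, 89, 142, 231]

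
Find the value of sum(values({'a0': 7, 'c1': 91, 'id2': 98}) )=7 + 91 + 98
= 196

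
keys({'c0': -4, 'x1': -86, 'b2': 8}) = ['c0', 'x1', 'b2']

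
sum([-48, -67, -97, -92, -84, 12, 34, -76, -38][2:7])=slice → [-97, -92, -84, 12, 34]
(-97) + (-92) + (-84) + 12 + 34
= -227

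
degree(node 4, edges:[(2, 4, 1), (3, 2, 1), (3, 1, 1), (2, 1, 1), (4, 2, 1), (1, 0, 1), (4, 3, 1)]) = 3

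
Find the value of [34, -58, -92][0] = 34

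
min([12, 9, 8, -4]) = -4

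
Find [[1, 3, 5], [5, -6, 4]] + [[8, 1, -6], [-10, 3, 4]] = [[9, 4, -1], [-5, -3, 8]]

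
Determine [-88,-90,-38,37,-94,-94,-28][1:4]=[-90, -38, 37]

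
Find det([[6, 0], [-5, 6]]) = (6)*(6) - (0)*(-5)
= 36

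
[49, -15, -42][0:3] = [49, -15, -42]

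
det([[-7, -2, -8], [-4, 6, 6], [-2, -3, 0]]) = -294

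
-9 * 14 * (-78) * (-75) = -737100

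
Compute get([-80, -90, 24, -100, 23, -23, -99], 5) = -23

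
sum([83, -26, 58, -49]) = 83 + (-26) + 58 + (-49)
= 66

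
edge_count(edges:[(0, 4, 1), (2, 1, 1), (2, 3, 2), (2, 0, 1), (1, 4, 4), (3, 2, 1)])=6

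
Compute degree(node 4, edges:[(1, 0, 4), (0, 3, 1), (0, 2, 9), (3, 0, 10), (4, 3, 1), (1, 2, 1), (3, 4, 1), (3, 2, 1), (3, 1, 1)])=2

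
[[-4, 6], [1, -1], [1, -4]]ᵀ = [[-4, 1, 1], [6, -1, -4]]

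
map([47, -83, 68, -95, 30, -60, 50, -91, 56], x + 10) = [57, -73, 78, -85, 40, -50, 60, -81, 66]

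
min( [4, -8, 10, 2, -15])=-15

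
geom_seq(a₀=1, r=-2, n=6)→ [1, -2, 4, -8, 16, -32]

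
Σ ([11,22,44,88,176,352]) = 11 + 22 + 44 + 88 + 176 + 352
= 693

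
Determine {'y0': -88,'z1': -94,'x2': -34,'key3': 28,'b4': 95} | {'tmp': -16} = {'y0': -88, 'z1': -94, 'x2': -34, 'key3': 28, 'b4': 95, 'tmp': -16}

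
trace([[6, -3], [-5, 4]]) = diagonal: 6 + 4
= 10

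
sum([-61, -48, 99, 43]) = (-61) + (-48) + 99 + 43
= 33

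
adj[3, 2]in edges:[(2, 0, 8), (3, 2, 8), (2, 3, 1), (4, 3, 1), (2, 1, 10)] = 8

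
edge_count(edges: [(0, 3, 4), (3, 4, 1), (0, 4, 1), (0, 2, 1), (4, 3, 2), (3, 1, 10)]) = 6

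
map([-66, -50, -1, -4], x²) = [4356, 2500, 1, 16]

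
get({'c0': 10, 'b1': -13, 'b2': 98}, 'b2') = 98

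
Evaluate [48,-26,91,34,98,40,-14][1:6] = [-26, 91, 34, 98, 40]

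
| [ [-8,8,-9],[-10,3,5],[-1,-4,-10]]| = (1)*(-8)*det([[3, 5], [-4, -10]]) + (-1)*(8)*det([[-10, 5], [-1, -10]]) + (1)*(-9)*det([[-10, 3], [-1, -4]])
= 80 + -840 + -387
= -1147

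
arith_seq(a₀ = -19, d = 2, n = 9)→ [-19, -17, -15, -13, -11, -9, -7, -5, -3]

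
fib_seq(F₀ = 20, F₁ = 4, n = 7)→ [20, 4, 24, 28, 52, 80, 132]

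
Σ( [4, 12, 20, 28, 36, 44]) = 4 + 12 + 20 + 28 + 36 + 44
= 144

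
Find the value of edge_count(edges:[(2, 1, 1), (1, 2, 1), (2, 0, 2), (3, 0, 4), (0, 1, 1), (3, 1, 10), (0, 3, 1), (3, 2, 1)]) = 8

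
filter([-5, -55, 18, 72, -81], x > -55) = keep x where x > -55: -5✓, -55✗, 18✓, 72✓, -81✗
= [-5, 18, 72]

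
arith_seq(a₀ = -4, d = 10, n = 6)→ [-4, 6, 16, 26, 36, 46]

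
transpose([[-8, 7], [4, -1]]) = [[-8, 4], [7, -1]]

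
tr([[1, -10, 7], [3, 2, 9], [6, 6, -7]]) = diagonal: 1 + 2 + (-7)
= -4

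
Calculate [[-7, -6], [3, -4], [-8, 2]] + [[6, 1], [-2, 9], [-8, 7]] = [[-1, -5], [1, 5], [-16, 9]]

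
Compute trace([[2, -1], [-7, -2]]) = 0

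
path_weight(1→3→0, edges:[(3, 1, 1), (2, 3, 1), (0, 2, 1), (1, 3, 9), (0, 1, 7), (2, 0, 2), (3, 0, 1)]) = w(1→3)=9 + w(3→0)=1
= 10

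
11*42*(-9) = -4158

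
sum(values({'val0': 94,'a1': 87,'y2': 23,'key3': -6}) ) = 198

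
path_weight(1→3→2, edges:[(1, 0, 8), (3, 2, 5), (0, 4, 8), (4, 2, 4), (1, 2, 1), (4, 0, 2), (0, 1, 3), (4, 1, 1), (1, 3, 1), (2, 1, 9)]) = 6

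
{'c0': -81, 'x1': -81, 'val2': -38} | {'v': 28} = {'c0': -81, 'x1': -81, 'val2': -38, 'v': 28}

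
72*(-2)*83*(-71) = 848592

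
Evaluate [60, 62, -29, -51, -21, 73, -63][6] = -63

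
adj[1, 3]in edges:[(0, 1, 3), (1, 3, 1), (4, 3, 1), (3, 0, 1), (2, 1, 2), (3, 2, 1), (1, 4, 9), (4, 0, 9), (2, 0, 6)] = 1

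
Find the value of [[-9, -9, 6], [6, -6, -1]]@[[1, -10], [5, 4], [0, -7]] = C[0][0] = (-9)*(1) + (-9)*(5) + (6)*(0) = -54
C[0][1] = (-9)*(-10) + (-9)*(4) + (6)*(-7) = 12
C[1][0] = (6)*(1) + (-6)*(5) + (-1)*(0) = -24
C[1][1] = (6)*(-10) + (-6)*(4) + (-1)*(-7) = -77
= [[-54, 12], [-24, -77]]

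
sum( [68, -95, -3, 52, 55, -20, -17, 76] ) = 68 + (-95) + (-3) + 52 + 55 + (-20) + (-17) + 76
= 116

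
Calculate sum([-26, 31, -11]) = (-26) + 31 + (-11)
= -6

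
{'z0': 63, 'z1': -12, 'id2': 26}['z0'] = 63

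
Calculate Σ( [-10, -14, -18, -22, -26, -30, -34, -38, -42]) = -234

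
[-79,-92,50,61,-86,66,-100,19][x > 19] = [50, 61, 66]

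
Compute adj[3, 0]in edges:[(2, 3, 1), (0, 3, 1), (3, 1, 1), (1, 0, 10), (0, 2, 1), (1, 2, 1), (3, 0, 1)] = 1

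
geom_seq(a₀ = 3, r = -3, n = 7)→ a_0 = 3*(-3)^0 = 3
a_1 = 3*(-3)^1 = -9
a_2 = 3*(-3)^2 = 27
...
= [3, -9, 27, -81, 243, -729, 2187]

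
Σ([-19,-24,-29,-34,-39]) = (-19) + (-24) + (-29) + (-34) + (-39)
= -145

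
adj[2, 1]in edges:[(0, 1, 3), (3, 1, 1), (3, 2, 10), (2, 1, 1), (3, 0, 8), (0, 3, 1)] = 1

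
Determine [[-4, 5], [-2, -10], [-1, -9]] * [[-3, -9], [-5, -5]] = [[-13, 11], [56, 68], [48, 54]]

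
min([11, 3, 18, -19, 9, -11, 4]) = -19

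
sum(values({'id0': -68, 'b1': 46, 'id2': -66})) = -88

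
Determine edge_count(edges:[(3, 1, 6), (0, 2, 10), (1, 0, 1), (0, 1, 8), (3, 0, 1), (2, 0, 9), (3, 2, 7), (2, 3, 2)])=8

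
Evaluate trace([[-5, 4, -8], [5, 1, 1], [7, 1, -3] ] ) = diagonal: (-5) + 1 + (-3)
= -7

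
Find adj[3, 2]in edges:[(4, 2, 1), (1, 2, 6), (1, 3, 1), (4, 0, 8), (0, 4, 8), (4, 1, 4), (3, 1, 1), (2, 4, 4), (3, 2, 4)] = 4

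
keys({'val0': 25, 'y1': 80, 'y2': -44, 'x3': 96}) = ['val0', 'y1', 'y2', 'x3']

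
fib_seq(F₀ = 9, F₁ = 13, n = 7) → [9, 13, 22, 35, 57, 92, 149]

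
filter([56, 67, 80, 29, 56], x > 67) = keep x where x > 67: 56✗, 67✗, 80✓, 29✗, 56✗
= [80]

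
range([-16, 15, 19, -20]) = 39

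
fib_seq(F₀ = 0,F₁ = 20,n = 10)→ F_2 = F_1 + F_0 = 20
F_3 = F_2 + F_1 = 40
F_4 = F_3 + F_2 = 60
...
= [0, 20, 20, 40, 60, 100, 160, 260, 420, 680]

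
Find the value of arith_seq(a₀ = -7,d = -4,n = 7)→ [-7, -11, -15, -19, -23, -27, -31]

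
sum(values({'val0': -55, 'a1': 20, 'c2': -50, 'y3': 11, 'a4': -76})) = -150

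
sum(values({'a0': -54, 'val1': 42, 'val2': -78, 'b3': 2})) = -88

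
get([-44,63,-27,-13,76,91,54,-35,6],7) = -35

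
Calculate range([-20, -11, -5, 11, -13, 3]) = 31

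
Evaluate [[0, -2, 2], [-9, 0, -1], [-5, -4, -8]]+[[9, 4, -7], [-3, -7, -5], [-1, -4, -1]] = [[9, 2, -5], [-12, -7, -6], [-6, -8, -9]]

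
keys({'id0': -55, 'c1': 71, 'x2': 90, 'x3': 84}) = ['id0', 'c1', 'x2', 'x3']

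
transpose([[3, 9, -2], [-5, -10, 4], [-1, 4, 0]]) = [[3, -5, -1], [9, -10, 4], [-2, 4, 0]]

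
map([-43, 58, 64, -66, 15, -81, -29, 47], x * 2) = -43*2=-86, 58*2=116, 64*2=128, -66*2=-132, 15*2=30, -81*2=-162, -29*2=-58, 47*2=94
= [-86, 116, 128, -132, 30, -162, -58, 94]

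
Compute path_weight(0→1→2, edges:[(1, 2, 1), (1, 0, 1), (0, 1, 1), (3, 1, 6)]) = w(0→1)=1 + w(1→2)=1
= 2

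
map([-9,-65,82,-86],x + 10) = -9+10=1, -65+10=-55, 82+10=92, -86+10=-76
= [1, -55, 92, -76]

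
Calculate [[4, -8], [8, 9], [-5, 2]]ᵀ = [[4, 8, -5], [-8, 9, 2]]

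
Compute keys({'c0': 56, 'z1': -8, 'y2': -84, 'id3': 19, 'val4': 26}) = ['c0', 'z1', 'y2', 'id3', 'val4']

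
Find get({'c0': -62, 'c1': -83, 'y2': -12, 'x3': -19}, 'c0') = -62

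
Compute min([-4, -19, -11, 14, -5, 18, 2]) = -19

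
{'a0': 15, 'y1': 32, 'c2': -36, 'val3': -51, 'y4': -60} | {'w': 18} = {'a0': 15, 'y1': 32, 'c2': -36, 'val3': -51, 'y4': -60, 'w': 18}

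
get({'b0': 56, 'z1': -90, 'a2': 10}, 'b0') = 56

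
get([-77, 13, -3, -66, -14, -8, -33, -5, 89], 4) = -14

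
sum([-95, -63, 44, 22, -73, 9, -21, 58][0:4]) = slice → [-95, -63, 44, 22]
(-95) + (-63) + 44 + 22
= -92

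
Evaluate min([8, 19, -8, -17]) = -17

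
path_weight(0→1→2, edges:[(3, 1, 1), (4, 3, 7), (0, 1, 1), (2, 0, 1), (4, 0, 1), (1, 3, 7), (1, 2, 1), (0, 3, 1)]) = w(0→1)=1 + w(1→2)=1
= 2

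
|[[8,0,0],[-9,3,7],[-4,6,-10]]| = -576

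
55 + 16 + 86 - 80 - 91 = -14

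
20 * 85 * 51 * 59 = 5115300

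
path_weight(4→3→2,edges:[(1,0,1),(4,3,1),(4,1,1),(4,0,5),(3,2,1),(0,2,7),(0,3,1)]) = 2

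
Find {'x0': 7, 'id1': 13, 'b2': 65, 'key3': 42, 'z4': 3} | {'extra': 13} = {'x0': 7, 'id1': 13, 'b2': 65, 'key3': 42, 'z4': 3, 'extra': 13}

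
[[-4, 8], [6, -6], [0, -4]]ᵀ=[[-4, 6, 0], [8, -6, -4]]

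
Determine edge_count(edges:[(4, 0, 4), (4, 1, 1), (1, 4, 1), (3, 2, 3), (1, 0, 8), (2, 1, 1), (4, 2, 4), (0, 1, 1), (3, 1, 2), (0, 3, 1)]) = 10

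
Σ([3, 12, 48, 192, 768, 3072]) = 3 + 12 + 48 + 192 + 768 + 3072
= 4095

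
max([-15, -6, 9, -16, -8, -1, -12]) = 9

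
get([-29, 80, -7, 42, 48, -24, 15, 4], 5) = -24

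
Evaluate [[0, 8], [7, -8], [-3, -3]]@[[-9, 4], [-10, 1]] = [[-80, 8], [17, 20], [57, -15]]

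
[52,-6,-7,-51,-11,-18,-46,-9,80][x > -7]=[52, -6, 80]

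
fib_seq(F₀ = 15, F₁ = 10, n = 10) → F_2 = F_1 + F_0 = 25
F_3 = F_2 + F_1 = 35
F_4 = F_3 + F_2 = 60
...
= [15, 10, 25, 35, 60, 95, 155, 250, 405, 655]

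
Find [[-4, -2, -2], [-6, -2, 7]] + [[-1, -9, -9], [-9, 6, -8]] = [[-5, -11, -11], [-15, 4, -1]]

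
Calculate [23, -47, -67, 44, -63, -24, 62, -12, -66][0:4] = [23, -47, -67, 44]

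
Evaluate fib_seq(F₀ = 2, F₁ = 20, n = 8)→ F_2 = F_1 + F_0 = 22
F_3 = F_2 + F_1 = 42
F_4 = F_3 + F_2 = 64
...
= [2, 20, 22, 42, 64, 106, 170, 276]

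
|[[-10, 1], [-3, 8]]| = (-10)*(8) - (1)*(-3)
= -77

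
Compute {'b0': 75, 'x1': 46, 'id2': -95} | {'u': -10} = {'b0': 75, 'x1': 46, 'id2': -95, 'u': -10}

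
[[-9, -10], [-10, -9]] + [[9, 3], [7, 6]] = [[0, -7], [-3, -3]]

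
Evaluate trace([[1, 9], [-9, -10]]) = -9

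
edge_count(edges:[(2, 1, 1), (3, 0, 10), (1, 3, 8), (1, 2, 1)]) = 4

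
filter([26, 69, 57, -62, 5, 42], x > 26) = keep x where x > 26: 26✗, 69✓, 57✓, -62✗, 5✗, 42✓
= [69, 57, 42]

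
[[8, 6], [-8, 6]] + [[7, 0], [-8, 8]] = [[15, 6], [-16, 14]]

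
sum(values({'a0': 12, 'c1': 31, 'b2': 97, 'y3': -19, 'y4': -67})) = 12 + 31 + 97 + (-19) + (-67)
= 54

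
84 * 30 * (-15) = -37800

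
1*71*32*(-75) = -170400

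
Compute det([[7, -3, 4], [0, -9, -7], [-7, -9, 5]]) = (1)*(7)*det([[-9, -7], [-9, 5]]) + (-1)*(-3)*det([[0, -7], [-7, 5]]) + (1)*(4)*det([[0, -9], [-7, -9]])
= -756 + -147 + -252
= -1155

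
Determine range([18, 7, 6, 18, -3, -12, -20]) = 38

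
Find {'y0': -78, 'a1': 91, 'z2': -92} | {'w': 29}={'y0': -78, 'a1': 91, 'z2': -92, 'w': 29}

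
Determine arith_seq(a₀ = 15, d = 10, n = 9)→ [15, 25, 35, 45, 55, 65, 75, 85, 95]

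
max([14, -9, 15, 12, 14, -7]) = 15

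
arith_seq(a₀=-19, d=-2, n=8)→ [-19, -21, -23, -25, -27, -29, -31, -33]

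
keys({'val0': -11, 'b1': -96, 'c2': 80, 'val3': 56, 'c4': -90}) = ['val0', 'b1', 'c2', 'val3', 'c4']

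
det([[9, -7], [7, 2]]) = 67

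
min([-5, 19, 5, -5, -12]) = -12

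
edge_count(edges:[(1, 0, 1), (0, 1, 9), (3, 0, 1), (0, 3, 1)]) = 4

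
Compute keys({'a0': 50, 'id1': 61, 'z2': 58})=['a0', 'id1', 'z2']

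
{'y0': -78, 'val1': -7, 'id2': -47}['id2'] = -47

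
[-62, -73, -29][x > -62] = [-29]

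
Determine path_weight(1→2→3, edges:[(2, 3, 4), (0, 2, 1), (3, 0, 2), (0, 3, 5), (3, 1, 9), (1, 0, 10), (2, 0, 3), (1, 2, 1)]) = 5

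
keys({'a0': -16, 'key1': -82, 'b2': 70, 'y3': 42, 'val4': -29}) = ['a0', 'key1', 'b2', 'y3', 'val4']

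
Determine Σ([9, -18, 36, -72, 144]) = 99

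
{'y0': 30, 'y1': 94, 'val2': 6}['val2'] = 6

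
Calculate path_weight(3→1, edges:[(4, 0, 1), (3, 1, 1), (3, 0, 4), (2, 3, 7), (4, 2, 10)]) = 1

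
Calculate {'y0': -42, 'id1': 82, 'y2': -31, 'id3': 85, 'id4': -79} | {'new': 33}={'y0': -42, 'id1': 82, 'y2': -31, 'id3': 85, 'id4': -79, 'new': 33}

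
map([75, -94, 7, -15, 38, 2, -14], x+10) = 75+10=85, -94+10=-84, 7+10=17, -15+10=-5, 38+10=48, 2+10=12, -14+10=-4
= [85, -84, 17, -5, 48, 12, -4]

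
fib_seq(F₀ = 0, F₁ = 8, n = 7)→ [0, 8, 8, 16, 24, 40, 64]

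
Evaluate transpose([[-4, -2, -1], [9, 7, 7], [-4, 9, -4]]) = [[-4, 9, -4], [-2, 7, 9], [-1, 7, -4]]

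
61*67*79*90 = 29058570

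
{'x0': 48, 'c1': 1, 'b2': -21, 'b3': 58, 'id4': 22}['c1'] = 1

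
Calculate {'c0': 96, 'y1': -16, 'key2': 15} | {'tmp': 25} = {'c0': 96, 'y1': -16, 'key2': 15, 'tmp': 25}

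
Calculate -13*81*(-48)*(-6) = -303264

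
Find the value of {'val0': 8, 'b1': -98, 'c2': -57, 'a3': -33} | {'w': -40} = {'val0': 8, 'b1': -98, 'c2': -57, 'a3': -33, 'w': -40}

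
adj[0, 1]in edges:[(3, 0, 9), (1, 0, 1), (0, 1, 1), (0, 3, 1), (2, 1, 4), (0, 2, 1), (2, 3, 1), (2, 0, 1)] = 1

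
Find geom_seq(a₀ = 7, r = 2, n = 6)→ a_0 = 7*2^0 = 7
a_1 = 7*2^1 = 14
a_2 = 7*2^2 = 28
...
= [7, 14, 28, 56, 112, 224]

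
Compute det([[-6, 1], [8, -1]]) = (-6)*(-1) - (1)*(8)
= -2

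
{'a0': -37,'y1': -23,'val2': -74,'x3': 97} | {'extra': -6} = {'a0': -37, 'y1': -23, 'val2': -74, 'x3': 97, 'extra': -6}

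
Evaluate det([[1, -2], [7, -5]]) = 9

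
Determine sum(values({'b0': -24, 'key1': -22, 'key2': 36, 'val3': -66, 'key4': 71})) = -5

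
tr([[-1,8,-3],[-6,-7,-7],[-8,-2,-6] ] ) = diagonal: (-1) + (-7) + (-6)
= -14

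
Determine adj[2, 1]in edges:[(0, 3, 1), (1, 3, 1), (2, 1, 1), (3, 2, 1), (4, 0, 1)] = 1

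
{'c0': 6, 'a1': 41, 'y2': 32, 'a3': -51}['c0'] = 6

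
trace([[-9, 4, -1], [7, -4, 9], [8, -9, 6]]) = -7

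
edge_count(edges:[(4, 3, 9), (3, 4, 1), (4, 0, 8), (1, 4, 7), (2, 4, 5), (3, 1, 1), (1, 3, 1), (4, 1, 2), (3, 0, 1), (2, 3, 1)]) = 10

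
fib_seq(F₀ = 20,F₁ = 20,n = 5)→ F_2 = F_1 + F_0 = 40
F_3 = F_2 + F_1 = 60
F_4 = F_3 + F_2 = 100
= [20, 20, 40, 60, 100]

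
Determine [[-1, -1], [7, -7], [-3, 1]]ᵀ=[[-1, 7, -3], [-1, -7, 1]]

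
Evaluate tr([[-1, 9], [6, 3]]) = 2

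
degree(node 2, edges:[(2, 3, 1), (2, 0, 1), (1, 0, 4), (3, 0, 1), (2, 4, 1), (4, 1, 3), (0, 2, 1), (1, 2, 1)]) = incident: (2,3), (2,0), (2,4), (0,2), (1,2)
= 5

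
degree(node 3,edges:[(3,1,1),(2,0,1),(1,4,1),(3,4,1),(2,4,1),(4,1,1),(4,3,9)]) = 3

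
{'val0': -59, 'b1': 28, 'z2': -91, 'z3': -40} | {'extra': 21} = {'val0': -59, 'b1': 28, 'z2': -91, 'z3': -40, 'extra': 21}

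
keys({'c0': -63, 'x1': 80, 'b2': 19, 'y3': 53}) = ['c0', 'x1', 'b2', 'y3']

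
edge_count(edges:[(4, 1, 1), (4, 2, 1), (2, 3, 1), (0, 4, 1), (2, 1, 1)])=5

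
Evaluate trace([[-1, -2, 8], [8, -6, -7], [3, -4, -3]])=-10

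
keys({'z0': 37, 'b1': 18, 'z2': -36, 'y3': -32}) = ['z0', 'b1', 'z2', 'y3']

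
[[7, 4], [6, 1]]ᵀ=[[7, 6], [4, 1]]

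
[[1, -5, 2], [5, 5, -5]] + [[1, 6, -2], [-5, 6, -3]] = [[2, 1, 0], [0, 11, -8]]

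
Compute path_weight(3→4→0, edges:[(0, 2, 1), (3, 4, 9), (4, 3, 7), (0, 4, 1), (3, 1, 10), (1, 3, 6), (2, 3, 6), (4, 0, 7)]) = 16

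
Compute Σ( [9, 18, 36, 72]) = 135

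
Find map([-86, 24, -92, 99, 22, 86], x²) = (-86)²=7396, (24)²=576, (-92)²=8464, (99)²=9801, (22)²=484, (86)²=7396
= [7396, 576, 8464, 9801, 484, 7396]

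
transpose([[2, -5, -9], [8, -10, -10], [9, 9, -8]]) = [[2, 8, 9], [-5, -10, 9], [-9, -10, -8]]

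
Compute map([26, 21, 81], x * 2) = [52, 42, 162]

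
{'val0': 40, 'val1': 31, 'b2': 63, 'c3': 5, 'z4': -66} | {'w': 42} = {'val0': 40, 'val1': 31, 'b2': 63, 'c3': 5, 'z4': -66, 'w': 42}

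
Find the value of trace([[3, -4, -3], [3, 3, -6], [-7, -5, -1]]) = diagonal: 3 + 3 + (-1)
= 5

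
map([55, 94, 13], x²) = (55)²=3025, (94)²=8836, (13)²=169
= [3025, 8836, 169]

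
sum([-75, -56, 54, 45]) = -32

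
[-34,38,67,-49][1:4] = [38, 67, -49]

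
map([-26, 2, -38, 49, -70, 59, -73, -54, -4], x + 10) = -26+10=-16, 2+10=12, -38+10=-28, 49+10=59, -70+10=-60, 59+10=69, -73+10=-63, -54+10=-44, -4+10=6
= [-16, 12, -28, 59, -60, 69, -63, -44, 6]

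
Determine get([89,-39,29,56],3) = 56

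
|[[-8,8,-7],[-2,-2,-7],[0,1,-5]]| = -202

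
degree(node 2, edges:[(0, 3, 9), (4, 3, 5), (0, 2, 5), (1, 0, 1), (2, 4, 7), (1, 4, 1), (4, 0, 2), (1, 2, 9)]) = incident: (0,2), (2,4), (1,2)
= 3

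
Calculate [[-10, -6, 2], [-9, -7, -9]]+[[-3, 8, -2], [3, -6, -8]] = [[-13, 2, 0], [-6, -13, -17]]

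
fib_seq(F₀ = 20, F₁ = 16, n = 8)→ [20, 16, 36, 52, 88, 140, 228, 368]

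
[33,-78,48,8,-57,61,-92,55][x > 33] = [48, 61, 55]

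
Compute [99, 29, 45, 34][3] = 34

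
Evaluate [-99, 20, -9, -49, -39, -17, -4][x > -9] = [20, -4]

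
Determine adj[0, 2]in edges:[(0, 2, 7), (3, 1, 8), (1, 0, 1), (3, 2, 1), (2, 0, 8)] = 7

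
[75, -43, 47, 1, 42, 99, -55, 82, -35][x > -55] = keep x where x > -55: 75✓, -43✓, 47✓, 1✓, 42✓, 99✓, -55✗, 82✓, -35✓
= [75, -43, 47, 1, 42, 99, 82, -35]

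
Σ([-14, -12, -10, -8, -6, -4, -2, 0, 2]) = -54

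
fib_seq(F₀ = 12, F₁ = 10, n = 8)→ F_2 = F_1 + F_0 = 22
F_3 = F_2 + F_1 = 32
F_4 = F_3 + F_2 = 54
...
= [12, 10, 22, 32, 54, 86, 140, 226]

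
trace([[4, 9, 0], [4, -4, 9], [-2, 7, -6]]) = -6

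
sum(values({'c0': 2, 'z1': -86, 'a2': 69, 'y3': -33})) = -48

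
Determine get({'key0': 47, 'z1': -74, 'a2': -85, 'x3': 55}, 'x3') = 55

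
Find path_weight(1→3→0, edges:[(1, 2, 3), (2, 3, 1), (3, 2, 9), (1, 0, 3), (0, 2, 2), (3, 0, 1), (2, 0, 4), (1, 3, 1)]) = w(1→3)=1 + w(3→0)=1
= 2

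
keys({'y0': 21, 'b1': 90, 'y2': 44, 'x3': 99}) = ['y0', 'b1', 'y2', 'x3']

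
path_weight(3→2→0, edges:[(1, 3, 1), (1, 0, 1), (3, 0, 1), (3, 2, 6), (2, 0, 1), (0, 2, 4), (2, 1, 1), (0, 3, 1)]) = w(3→2)=6 + w(2→0)=1
= 7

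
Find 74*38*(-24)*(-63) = 4251744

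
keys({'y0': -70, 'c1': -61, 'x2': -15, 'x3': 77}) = ['y0', 'c1', 'x2', 'x3']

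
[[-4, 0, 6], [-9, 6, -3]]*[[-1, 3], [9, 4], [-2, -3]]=[[-8, -30], [69, 6]]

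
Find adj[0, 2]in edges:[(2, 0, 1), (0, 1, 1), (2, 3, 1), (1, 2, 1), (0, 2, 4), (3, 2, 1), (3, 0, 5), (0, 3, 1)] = 4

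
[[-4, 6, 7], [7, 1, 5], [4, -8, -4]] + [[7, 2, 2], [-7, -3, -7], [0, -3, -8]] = [[3, 8, 9], [0, -2, -2], [4, -11, -12]]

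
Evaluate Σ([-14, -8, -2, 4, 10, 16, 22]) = 28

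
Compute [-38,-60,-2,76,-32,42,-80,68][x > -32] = [-2, 76, 42, 68]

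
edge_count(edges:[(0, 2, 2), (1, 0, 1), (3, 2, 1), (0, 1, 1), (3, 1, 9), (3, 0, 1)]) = 6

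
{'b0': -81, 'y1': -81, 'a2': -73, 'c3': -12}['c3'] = -12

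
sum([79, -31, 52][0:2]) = slice → [79, -31]
79 + (-31)
= 48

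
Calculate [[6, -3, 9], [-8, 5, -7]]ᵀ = [[6, -8], [-3, 5], [9, -7]]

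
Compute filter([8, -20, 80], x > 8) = [80]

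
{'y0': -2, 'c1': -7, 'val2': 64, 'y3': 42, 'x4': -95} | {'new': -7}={'y0': -2, 'c1': -7, 'val2': 64, 'y3': 42, 'x4': -95, 'new': -7}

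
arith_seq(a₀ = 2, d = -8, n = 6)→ a_0 = 2 + 0*-8 = 2
a_1 = 2 + 1*-8 = -6
a_2 = 2 + 2*-8 = -14
...
= [2, -6, -14, -22, -30, -38]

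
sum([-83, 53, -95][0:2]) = slice → [-83, 53]
(-83) + 53
= -30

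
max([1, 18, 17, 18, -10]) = 18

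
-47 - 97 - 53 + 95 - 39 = -141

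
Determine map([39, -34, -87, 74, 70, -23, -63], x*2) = 39*2=78, -34*2=-68, -87*2=-174, 74*2=148, 70*2=140, -23*2=-46, -63*2=-126
= [78, -68, -174, 148, 140, -46, -126]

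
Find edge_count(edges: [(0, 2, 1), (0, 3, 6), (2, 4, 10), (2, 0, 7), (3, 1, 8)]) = 5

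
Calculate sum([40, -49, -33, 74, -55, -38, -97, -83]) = 40 + (-49) + (-33) + 74 + (-55) + (-38) + (-97) + (-83)
= -241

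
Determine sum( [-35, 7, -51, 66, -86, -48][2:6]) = -119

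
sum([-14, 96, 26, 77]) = (-14) + 96 + 26 + 77
= 185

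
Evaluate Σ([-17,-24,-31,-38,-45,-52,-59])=(-17) + (-24) + (-31) + (-38) + (-45) + (-52) + (-59)
= -266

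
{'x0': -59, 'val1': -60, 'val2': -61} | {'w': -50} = {'x0': -59, 'val1': -60, 'val2': -61, 'w': -50}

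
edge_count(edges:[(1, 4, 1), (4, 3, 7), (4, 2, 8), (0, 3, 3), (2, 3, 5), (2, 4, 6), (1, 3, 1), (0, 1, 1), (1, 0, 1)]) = 9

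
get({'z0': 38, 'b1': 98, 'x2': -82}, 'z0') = 38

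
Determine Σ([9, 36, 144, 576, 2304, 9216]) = 12285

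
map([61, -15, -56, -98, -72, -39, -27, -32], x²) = [3721, 225, 3136, 9604, 5184, 1521, 729, 1024]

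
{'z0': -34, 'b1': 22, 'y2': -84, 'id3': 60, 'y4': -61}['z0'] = -34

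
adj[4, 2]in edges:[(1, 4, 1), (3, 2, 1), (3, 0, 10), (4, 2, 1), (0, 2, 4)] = 1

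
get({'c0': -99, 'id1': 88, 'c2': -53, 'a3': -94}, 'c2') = -53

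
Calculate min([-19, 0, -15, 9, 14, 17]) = -19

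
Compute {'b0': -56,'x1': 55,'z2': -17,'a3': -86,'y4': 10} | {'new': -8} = {'b0': -56, 'x1': 55, 'z2': -17, 'a3': -86, 'y4': 10, 'new': -8}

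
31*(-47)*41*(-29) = 1732373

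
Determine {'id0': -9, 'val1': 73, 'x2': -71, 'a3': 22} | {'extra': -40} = {'id0': -9, 'val1': 73, 'x2': -71, 'a3': 22, 'extra': -40}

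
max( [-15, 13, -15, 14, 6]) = 14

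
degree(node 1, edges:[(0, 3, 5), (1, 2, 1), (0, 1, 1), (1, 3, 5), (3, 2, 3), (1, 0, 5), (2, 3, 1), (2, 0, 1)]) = incident: (1,2), (0,1), (1,3), (1,0)
= 4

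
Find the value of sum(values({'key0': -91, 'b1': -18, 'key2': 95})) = (-91) + (-18) + 95
= -14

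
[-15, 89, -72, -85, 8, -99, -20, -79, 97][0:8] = [-15, 89, -72, -85, 8, -99, -20, -79]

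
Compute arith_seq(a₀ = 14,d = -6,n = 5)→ [14, 8, 2, -4, -10]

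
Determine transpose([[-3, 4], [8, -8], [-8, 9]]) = [[-3, 8, -8], [4, -8, 9]]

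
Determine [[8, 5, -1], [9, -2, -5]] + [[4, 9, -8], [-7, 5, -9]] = [[12, 14, -9], [2, 3, -14]]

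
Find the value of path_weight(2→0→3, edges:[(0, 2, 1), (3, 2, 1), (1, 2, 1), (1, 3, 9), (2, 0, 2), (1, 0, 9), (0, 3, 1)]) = 3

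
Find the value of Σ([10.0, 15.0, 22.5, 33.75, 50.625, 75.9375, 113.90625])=321.71875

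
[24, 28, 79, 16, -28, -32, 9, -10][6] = 9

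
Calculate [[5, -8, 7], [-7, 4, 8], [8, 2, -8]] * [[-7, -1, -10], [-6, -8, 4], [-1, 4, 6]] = [[6, 87, -40], [17, 7, 134], [-60, -56, -120]]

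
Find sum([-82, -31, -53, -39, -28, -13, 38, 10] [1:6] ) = -164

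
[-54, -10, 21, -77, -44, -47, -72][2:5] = [21, -77, -44]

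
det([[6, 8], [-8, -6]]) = 28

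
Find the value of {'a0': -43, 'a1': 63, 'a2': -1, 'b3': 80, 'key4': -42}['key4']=-42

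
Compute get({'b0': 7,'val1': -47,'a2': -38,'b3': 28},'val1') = -47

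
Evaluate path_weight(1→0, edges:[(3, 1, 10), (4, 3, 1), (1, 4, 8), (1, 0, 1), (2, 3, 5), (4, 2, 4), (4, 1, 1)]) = 1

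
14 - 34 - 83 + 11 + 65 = -27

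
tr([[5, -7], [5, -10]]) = -5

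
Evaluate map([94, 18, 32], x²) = [8836, 324, 1024]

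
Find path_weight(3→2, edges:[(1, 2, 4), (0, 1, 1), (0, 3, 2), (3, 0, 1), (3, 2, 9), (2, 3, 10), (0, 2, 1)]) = 9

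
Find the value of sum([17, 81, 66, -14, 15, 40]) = 17 + 81 + 66 + (-14) + 15 + 40
= 205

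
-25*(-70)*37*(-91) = -5892250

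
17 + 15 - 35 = -3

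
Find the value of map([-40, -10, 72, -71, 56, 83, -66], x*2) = -40*2=-80, -10*2=-20, 72*2=144, -71*2=-142, 56*2=112, 83*2=166, -66*2=-132
= [-80, -20, 144, -142, 112, 166, -132]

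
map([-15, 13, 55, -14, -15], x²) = [225, 169, 3025, 196, 225]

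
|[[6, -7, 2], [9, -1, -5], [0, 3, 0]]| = 144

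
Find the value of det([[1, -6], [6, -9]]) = (1)*(-9) - (-6)*(6)
= 27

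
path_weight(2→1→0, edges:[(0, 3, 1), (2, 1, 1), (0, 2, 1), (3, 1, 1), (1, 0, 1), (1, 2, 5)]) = 2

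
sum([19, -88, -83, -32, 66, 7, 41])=19 + (-88) + (-83) + (-32) + 66 + 7 + 41
= -70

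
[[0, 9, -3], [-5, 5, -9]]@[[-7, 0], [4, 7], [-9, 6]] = C[0][0] = (0)*(-7) + (9)*(4) + (-3)*(-9) = 63
C[0][1] = (0)*(0) + (9)*(7) + (-3)*(6) = 45
C[1][0] = (-5)*(-7) + (5)*(4) + (-9)*(-9) = 136
C[1][1] = (-5)*(0) + (5)*(7) + (-9)*(6) = -19
= [[63, 45], [136, -19]]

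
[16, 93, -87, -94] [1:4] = [93, -87, -94]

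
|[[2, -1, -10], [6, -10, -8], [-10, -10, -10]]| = (1)*(2)*det([[-10, -8], [-10, -10]]) + (-1)*(-1)*det([[6, -8], [-10, -10]]) + (1)*(-10)*det([[6, -10], [-10, -10]])
= 40 + -140 + 1600
= 1500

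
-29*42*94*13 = -1488396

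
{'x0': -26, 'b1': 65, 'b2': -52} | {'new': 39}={'x0': -26, 'b1': 65, 'b2': -52, 'new': 39}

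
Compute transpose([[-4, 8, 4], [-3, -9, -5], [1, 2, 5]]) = [[-4, -3, 1], [8, -9, 2], [4, -5, 5]]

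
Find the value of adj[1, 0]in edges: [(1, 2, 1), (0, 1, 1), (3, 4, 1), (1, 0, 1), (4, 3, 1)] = 1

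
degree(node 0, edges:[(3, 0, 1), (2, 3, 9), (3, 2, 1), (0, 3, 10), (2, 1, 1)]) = incident: (3,0), (0,3)
= 2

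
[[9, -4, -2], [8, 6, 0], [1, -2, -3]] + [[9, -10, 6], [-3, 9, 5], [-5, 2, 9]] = [[18, -14, 4], [5, 15, 5], [-4, 0, 6]]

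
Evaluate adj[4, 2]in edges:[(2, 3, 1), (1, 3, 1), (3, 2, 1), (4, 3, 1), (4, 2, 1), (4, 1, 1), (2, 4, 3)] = 1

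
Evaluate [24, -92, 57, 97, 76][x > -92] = [24, 57, 97, 76]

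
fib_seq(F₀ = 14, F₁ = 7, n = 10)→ F_2 = F_1 + F_0 = 21
F_3 = F_2 + F_1 = 28
F_4 = F_3 + F_2 = 49
...
= [14, 7, 21, 28, 49, 77, 126, 203, 329, 532]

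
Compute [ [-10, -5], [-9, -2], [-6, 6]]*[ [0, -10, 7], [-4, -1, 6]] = C[0][0] = (-10)*(0) + (-5)*(-4) = 20
C[0][1] = (-10)*(-10) + (-5)*(-1) = 105
C[0][2] = (-10)*(7) + (-5)*(6) = -100
C[1][0] = (-9)*(0) + (-2)*(-4) = 8
C[1][1] = (-9)*(-10) + (-2)*(-1) = 92
C[1][2] = (-9)*(7) + (-2)*(6) = -75
... (3 more cells)
= [[20, 105, -100], [8, 92, -75], [-24, 54, -6]]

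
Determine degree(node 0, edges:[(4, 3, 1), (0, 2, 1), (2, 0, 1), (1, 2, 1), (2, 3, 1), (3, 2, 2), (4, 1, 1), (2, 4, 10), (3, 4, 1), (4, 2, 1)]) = incident: (0,2), (2,0)
= 2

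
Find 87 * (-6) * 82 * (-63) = 2696652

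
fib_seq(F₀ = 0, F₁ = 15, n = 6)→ F_2 = F_1 + F_0 = 15
F_3 = F_2 + F_1 = 30
F_4 = F_3 + F_2 = 45
...
= [0, 15, 15, 30, 45, 75]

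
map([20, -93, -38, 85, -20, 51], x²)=(20)²=400, (-93)²=8649, (-38)²=1444, (85)²=7225, (-20)²=400, (51)²=2601
= [400, 8649, 1444, 7225, 400, 2601]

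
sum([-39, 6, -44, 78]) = (-39) + 6 + (-44) + 78
= 1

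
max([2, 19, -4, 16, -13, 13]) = 19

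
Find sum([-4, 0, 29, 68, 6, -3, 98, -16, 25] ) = (-4) + 0 + 29 + 68 + 6 + (-3) + 98 + (-16) + 25
= 203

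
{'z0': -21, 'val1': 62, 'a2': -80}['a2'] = -80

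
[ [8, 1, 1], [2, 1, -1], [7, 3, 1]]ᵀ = [[8, 2, 7], [1, 1, 3], [1, -1, 1]]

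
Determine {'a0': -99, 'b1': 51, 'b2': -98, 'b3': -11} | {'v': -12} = {'a0': -99, 'b1': 51, 'b2': -98, 'b3': -11, 'v': -12}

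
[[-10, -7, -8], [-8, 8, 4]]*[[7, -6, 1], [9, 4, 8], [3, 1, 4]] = C[0][0] = (-10)*(7) + (-7)*(9) + (-8)*(3) = -157
C[0][1] = (-10)*(-6) + (-7)*(4) + (-8)*(1) = 24
C[0][2] = (-10)*(1) + (-7)*(8) + (-8)*(4) = -98
C[1][0] = (-8)*(7) + (8)*(9) + (4)*(3) = 28
C[1][1] = (-8)*(-6) + (8)*(4) + (4)*(1) = 84
C[1][2] = (-8)*(1) + (8)*(8) + (4)*(4) = 72
= [[-157, 24, -98], [28, 84, 72]]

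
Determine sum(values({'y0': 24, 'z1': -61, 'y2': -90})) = -127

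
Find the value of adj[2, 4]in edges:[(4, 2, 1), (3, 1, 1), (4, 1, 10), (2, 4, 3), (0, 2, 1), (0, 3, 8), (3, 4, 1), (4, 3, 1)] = 3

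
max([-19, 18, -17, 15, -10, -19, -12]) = 18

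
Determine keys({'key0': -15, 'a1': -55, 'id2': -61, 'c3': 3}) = ['key0', 'a1', 'id2', 'c3']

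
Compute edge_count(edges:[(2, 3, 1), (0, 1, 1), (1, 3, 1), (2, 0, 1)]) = 4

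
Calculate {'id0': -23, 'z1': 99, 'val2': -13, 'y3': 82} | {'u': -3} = {'id0': -23, 'z1': 99, 'val2': -13, 'y3': 82, 'u': -3}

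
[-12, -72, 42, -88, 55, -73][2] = 42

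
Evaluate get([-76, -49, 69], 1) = -49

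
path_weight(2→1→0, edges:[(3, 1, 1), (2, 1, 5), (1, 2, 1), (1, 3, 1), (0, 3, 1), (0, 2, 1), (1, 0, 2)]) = w(2→1)=5 + w(1→0)=2
= 7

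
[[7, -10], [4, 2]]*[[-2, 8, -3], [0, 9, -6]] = C[0][0] = (7)*(-2) + (-10)*(0) = -14
C[0][1] = (7)*(8) + (-10)*(9) = -34
C[0][2] = (7)*(-3) + (-10)*(-6) = 39
C[1][0] = (4)*(-2) + (2)*(0) = -8
C[1][1] = (4)*(8) + (2)*(9) = 50
C[1][2] = (4)*(-3) + (2)*(-6) = -24
= [[-14, -34, 39], [-8, 50, -24]]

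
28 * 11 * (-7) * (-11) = 23716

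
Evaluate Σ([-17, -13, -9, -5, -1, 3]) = (-17) + (-13) + (-9) + (-5) + (-1) + 3
= -42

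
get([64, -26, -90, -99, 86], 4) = 86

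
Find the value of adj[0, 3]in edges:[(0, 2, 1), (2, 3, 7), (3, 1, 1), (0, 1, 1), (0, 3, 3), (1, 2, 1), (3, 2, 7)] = 3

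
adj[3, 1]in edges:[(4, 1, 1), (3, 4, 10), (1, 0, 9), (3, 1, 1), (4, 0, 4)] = 1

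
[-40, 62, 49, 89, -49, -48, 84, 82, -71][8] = -71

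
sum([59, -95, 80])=59 + (-95) + 80
= 44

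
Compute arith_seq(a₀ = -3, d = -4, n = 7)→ [-3, -7, -11, -15, -19, -23, -27]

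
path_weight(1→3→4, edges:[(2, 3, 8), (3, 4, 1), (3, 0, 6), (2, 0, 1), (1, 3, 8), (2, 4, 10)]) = w(1→3)=8 + w(3→4)=1
= 9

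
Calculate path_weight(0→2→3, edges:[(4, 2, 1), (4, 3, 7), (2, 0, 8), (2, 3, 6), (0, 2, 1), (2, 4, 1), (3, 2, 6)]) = w(0→2)=1 + w(2→3)=6
= 7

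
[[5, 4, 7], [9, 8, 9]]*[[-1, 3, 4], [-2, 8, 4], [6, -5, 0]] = C[0][0] = (5)*(-1) + (4)*(-2) + (7)*(6) = 29
C[0][1] = (5)*(3) + (4)*(8) + (7)*(-5) = 12
C[0][2] = (5)*(4) + (4)*(4) + (7)*(0) = 36
C[1][0] = (9)*(-1) + (8)*(-2) + (9)*(6) = 29
C[1][1] = (9)*(3) + (8)*(8) + (9)*(-5) = 46
C[1][2] = (9)*(4) + (8)*(4) + (9)*(0) = 68
= [[29, 12, 36], [29, 46, 68]]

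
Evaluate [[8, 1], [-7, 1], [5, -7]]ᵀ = [[8, -7, 5], [1, 1, -7]]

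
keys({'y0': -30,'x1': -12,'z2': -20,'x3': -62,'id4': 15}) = ['y0', 'x1', 'z2', 'x3', 'id4']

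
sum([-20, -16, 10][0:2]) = -36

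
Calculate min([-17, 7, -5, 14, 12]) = -17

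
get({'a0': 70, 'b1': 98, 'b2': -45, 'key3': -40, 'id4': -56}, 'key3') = -40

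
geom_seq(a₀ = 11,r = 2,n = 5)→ [11, 22, 44, 88, 176]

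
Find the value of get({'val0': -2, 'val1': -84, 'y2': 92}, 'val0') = -2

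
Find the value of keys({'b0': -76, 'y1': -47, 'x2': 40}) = ['b0', 'y1', 'x2']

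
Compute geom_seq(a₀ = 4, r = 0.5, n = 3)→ a_0 = 4*0.5^0 = 4.0
a_1 = 4*0.5^1 = 2.0
a_2 = 4*0.5^2 = 1.0
= [4.0, 2.0, 1.0]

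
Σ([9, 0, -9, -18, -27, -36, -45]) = -126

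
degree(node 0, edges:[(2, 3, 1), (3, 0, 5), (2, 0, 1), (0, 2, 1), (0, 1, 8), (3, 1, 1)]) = incident: (3,0), (2,0), (0,2), (0,1)
= 4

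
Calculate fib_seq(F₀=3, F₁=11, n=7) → F_2 = F_1 + F_0 = 14
F_3 = F_2 + F_1 = 25
F_4 = F_3 + F_2 = 39
...
= [3, 11, 14, 25, 39, 64, 103]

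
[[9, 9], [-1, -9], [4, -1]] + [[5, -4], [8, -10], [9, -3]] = [[14, 5], [7, -19], [13, -4]]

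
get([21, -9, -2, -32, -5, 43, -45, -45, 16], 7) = -45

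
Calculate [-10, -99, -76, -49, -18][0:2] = [-10, -99]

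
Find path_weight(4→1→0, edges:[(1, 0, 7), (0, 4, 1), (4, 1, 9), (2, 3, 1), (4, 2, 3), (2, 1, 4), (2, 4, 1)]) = w(4→1)=9 + w(1→0)=7
= 16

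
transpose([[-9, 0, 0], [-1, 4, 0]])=[[-9, -1], [0, 4], [0, 0]]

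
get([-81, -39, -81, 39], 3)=39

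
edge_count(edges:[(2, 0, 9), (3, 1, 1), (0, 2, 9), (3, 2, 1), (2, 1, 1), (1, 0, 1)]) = 6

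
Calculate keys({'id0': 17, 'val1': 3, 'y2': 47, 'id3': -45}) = ['id0', 'val1', 'y2', 'id3']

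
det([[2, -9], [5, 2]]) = 49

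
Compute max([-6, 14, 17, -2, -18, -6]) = 17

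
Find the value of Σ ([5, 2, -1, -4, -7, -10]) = 5 + 2 + (-1) + (-4) + (-7) + (-10)
= -15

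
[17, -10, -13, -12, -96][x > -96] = keep x where x > -96: 17✓, -10✓, -13✓, -12✓, -96✗
= [17, -10, -13, -12]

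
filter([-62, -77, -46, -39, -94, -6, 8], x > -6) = keep x where x > -6: -62✗, -77✗, -46✗, -39✗, -94✗, -6✗, 8✓
= [8]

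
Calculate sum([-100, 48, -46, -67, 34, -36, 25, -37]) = (-100) + 48 + (-46) + (-67) + 34 + (-36) + 25 + (-37)
= -179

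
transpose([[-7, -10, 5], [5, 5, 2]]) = [[-7, 5], [-10, 5], [5, 2]]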